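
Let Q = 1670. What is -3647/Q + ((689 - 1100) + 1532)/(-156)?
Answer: -1220501/130260 ≈ -9.3697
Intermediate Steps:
-3647/Q + ((689 - 1100) + 1532)/(-156) = -3647/1670 + ((689 - 1100) + 1532)/(-156) = -3647*1/1670 + (-411 + 1532)*(-1/156) = -3647/1670 + 1121*(-1/156) = -3647/1670 - 1121/156 = -1220501/130260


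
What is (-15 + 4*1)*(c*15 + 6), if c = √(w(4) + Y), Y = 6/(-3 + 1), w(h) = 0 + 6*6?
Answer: -66 - 165*√33 ≈ -1013.9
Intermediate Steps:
w(h) = 36 (w(h) = 0 + 36 = 36)
Y = -3 (Y = 6/(-2) = 6*(-½) = -3)
c = √33 (c = √(36 - 3) = √33 ≈ 5.7446)
(-15 + 4*1)*(c*15 + 6) = (-15 + 4*1)*(√33*15 + 6) = (-15 + 4)*(15*√33 + 6) = -11*(6 + 15*√33) = -66 - 165*√33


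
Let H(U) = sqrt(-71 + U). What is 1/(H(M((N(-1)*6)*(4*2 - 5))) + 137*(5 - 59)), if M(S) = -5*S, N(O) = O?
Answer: -7398/54730385 - sqrt(19)/54730385 ≈ -0.00013525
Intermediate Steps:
1/(H(M((N(-1)*6)*(4*2 - 5))) + 137*(5 - 59)) = 1/(sqrt(-71 - 5*(-1*6)*(4*2 - 5)) + 137*(5 - 59)) = 1/(sqrt(-71 - (-30)*(8 - 5)) + 137*(-54)) = 1/(sqrt(-71 - (-30)*3) - 7398) = 1/(sqrt(-71 - 5*(-18)) - 7398) = 1/(sqrt(-71 + 90) - 7398) = 1/(sqrt(19) - 7398) = 1/(-7398 + sqrt(19))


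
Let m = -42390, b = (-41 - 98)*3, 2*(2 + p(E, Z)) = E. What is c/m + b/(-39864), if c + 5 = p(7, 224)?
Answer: 2969359/281639160 ≈ 0.010543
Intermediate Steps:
p(E, Z) = -2 + E/2
c = -7/2 (c = -5 + (-2 + (1/2)*7) = -5 + (-2 + 7/2) = -5 + 3/2 = -7/2 ≈ -3.5000)
b = -417 (b = -139*3 = -417)
c/m + b/(-39864) = -7/2/(-42390) - 417/(-39864) = -7/2*(-1/42390) - 417*(-1/39864) = 7/84780 + 139/13288 = 2969359/281639160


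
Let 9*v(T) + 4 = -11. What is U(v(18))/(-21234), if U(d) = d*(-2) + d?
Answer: -5/63702 ≈ -7.8490e-5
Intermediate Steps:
v(T) = -5/3 (v(T) = -4/9 + (⅑)*(-11) = -4/9 - 11/9 = -5/3)
U(d) = -d (U(d) = -2*d + d = -d)
U(v(18))/(-21234) = -1*(-5/3)/(-21234) = (5/3)*(-1/21234) = -5/63702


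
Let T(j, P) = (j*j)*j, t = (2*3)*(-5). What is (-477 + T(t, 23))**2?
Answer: 754985529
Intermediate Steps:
t = -30 (t = 6*(-5) = -30)
T(j, P) = j**3 (T(j, P) = j**2*j = j**3)
(-477 + T(t, 23))**2 = (-477 + (-30)**3)**2 = (-477 - 27000)**2 = (-27477)**2 = 754985529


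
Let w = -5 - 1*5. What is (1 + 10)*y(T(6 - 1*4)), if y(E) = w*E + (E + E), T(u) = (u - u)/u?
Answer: 0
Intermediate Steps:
w = -10 (w = -5 - 5 = -10)
T(u) = 0 (T(u) = 0/u = 0)
y(E) = -8*E (y(E) = -10*E + (E + E) = -10*E + 2*E = -8*E)
(1 + 10)*y(T(6 - 1*4)) = (1 + 10)*(-8*0) = 11*0 = 0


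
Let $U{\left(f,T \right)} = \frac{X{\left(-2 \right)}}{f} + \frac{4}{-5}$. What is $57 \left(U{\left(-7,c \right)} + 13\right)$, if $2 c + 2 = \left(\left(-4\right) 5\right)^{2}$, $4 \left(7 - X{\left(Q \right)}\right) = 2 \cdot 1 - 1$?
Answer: $\frac{89661}{140} \approx 640.44$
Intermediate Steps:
$X{\left(Q \right)} = \frac{27}{4}$ ($X{\left(Q \right)} = 7 - \frac{2 \cdot 1 - 1}{4} = 7 - \frac{2 - 1}{4} = 7 - \frac{1}{4} = \frac{27}{4}$)
$c = 199$ ($c = -1 + \frac{\left(\left(-4\right) 5\right)^{2}}{2} = -1 + \frac{\left(-20\right)^{2}}{2} = -1 + \frac{1}{2} \cdot 400 = -1 + 200 = 199$)
$U{\left(f,T \right)} = - \frac{4}{5} + \frac{27}{4 f}$ ($U{\left(f,T \right)} = \frac{27}{4 f} + \frac{4}{-5} = \frac{27}{4 f} + 4 \left(- \frac{1}{5}\right) = \frac{27}{4 f} - \frac{4}{5} = - \frac{4}{5} + \frac{27}{4 f}$)
$57 \left(U{\left(-7,c \right)} + 13\right) = 57 \left(\frac{135 - -112}{20 \left(-7\right)} + 13\right) = 57 \left(\frac{1}{20} \left(- \frac{1}{7}\right) \left(135 + 112\right) + 13\right) = 57 \left(\frac{1}{20} \left(- \frac{1}{7}\right) 247 + 13\right) = 57 \left(- \frac{247}{140} + 13\right) = 57 \cdot \frac{1573}{140} = \frac{89661}{140}$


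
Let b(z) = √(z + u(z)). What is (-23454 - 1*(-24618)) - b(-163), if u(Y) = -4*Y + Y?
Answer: 1164 - √326 ≈ 1145.9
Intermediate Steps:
u(Y) = -3*Y
b(z) = √2*√(-z) (b(z) = √(z - 3*z) = √(-2*z) = √2*√(-z))
(-23454 - 1*(-24618)) - b(-163) = (-23454 - 1*(-24618)) - √2*√(-1*(-163)) = (-23454 + 24618) - √2*√163 = 1164 - √326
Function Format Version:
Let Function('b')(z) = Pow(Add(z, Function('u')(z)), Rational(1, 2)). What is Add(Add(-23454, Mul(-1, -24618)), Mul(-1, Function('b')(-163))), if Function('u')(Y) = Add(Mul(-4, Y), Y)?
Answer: Add(1164, Mul(-1, Pow(326, Rational(1, 2)))) ≈ 1145.9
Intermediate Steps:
Function('u')(Y) = Mul(-3, Y)
Function('b')(z) = Mul(Pow(2, Rational(1, 2)), Pow(Mul(-1, z), Rational(1, 2))) (Function('b')(z) = Pow(Add(z, Mul(-3, z)), Rational(1, 2)) = Pow(Mul(-2, z), Rational(1, 2)) = Mul(Pow(2, Rational(1, 2)), Pow(Mul(-1, z), Rational(1, 2))))
Add(Add(-23454, Mul(-1, -24618)), Mul(-1, Function('b')(-163))) = Add(Add(-23454, Mul(-1, -24618)), Mul(-1, Mul(Pow(2, Rational(1, 2)), Pow(Mul(-1, -163), Rational(1, 2))))) = Add(Add(-23454, 24618), Mul(-1, Mul(Pow(2, Rational(1, 2)), Pow(163, Rational(1, 2))))) = Add(1164, Mul(-1, Pow(326, Rational(1, 2))))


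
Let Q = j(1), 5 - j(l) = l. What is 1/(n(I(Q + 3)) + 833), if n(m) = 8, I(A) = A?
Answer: 1/841 ≈ 0.0011891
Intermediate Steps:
j(l) = 5 - l
Q = 4 (Q = 5 - 1*1 = 5 - 1 = 4)
1/(n(I(Q + 3)) + 833) = 1/(8 + 833) = 1/841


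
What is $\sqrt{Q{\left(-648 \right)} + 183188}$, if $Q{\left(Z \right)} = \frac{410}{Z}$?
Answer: $\frac{\sqrt{59352707}}{18} \approx 428.0$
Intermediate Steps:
$\sqrt{Q{\left(-648 \right)} + 183188} = \sqrt{\frac{410}{-648} + 183188} = \sqrt{410 \left(- \frac{1}{648}\right) + 183188} = \sqrt{- \frac{205}{324} + 183188} = \sqrt{\frac{59352707}{324}} = \frac{\sqrt{59352707}}{18}$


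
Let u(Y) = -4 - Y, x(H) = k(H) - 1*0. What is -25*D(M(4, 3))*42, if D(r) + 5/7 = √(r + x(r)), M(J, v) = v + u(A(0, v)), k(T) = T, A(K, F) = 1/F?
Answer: 750 - 700*I*√6 ≈ 750.0 - 1714.6*I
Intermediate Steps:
x(H) = H (x(H) = H - 1*0 = H + 0 = H)
M(J, v) = -4 + v - 1/v (M(J, v) = v + (-4 - 1/v) = -4 + v - 1/v)
D(r) = -5/7 + √2*√r (D(r) = -5/7 + √(r + r) = -5/7 + √(2*r) = -5/7 + √2*√r)
-25*D(M(4, 3))*42 = -25*(-5/7 + √2*√(-4 + 3 - 1/3))*42 = -25*(-5/7 + √2*√(-4 + 3 - 1*⅓))*42 = -25*(-5/7 + √2*√(-4 + 3 - ⅓))*42 = -25*(-5/7 + √2*√(-4/3))*42 = -25*(-5/7 + √2*(2*I*√3/3))*42 = -25*(-5/7 + 2*I*√6/3)*42 = (125/7 - 50*I*√6/3)*42 = 750 - 700*I*√6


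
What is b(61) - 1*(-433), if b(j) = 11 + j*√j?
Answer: 444 + 61*√61 ≈ 920.42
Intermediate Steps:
b(j) = 11 + j^(3/2)
b(61) - 1*(-433) = (11 + 61^(3/2)) - 1*(-433) = (11 + 61*√61) + 433 = 444 + 61*√61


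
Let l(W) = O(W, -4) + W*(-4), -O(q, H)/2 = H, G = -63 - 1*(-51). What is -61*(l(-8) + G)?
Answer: -1708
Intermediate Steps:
G = -12 (G = -63 + 51 = -12)
O(q, H) = -2*H
l(W) = 8 - 4*W (l(W) = -2*(-4) + W*(-4) = 8 - 4*W)
-61*(l(-8) + G) = -61*((8 - 4*(-8)) - 12) = -61*((8 + 32) - 12) = -61*(40 - 12) = -61*28 = -1708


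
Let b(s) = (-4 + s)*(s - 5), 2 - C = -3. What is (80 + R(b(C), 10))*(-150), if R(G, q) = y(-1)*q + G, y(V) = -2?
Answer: -9000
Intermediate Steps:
C = 5 (C = 2 - 1*(-3) = 2 + 3 = 5)
b(s) = (-5 + s)*(-4 + s) (b(s) = (-4 + s)*(-5 + s) = (-5 + s)*(-4 + s))
R(G, q) = G - 2*q (R(G, q) = -2*q + G = G - 2*q)
(80 + R(b(C), 10))*(-150) = (80 + ((20 + 5² - 9*5) - 2*10))*(-150) = (80 + ((20 + 25 - 45) - 20))*(-150) = (80 + (0 - 20))*(-150) = (80 - 20)*(-150) = 60*(-150) = -9000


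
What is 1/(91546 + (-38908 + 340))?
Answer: 1/52978 ≈ 1.8876e-5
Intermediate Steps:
1/(91546 + (-38908 + 340)) = 1/(91546 - 38568) = 1/52978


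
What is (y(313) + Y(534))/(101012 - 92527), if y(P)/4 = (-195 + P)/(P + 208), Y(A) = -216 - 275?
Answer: -255339/4420685 ≈ -0.057760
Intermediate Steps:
Y(A) = -491
y(P) = 4*(-195 + P)/(208 + P) (y(P) = 4*((-195 + P)/(P + 208)) = 4*((-195 + P)/(208 + P)) = 4*(-195 + P)/(208 + P))
(y(313) + Y(534))/(101012 - 92527) = (4*(-195 + 313)/(208 + 313) - 491)/(101012 - 92527) = (4*118/521 - 491)/8485 = (4*(1/521)*118 - 491)*(1/8485) = (472/521 - 491)*(1/8485) = -255339/521*1/8485 = -255339/4420685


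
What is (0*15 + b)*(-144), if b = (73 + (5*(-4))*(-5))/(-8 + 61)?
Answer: -24912/53 ≈ -470.04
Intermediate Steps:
b = 173/53 (b = (73 - 20*(-5))/53 = (73 + 100)*(1/53) = 173*(1/53) = 173/53 ≈ 3.2642)
(0*15 + b)*(-144) = (0*15 + 173/53)*(-144) = (0 + 173/53)*(-144) = (173/53)*(-144) = -24912/53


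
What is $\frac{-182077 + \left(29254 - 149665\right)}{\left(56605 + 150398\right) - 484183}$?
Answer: $\frac{75622}{69295} \approx 1.0913$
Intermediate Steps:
$\frac{-182077 + \left(29254 - 149665\right)}{\left(56605 + 150398\right) - 484183} = \frac{-182077 + \left(29254 - 149665\right)}{207003 - 484183} = \frac{-182077 - 120411}{-277180} = \left(-302488\right) \left(- \frac{1}{277180}\right) = \frac{75622}{69295}$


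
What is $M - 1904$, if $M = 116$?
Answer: $-1788$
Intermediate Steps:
$M - 1904 = 116 - 1904 = -1788$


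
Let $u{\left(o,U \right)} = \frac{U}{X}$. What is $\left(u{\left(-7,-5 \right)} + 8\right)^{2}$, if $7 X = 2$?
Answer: $\frac{361}{4} \approx 90.25$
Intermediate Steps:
$X = \frac{2}{7}$ ($X = \frac{1}{7} \cdot 2 = \frac{2}{7} \approx 0.28571$)
$u{\left(o,U \right)} = \frac{7 U}{2}$ ($u{\left(o,U \right)} = \frac{U}{\frac{2}{7}} = U \frac{7}{2} = \frac{7 U}{2}$)
$\left(u{\left(-7,-5 \right)} + 8\right)^{2} = \left(\frac{7}{2} \left(-5\right) + 8\right)^{2} = \left(- \frac{35}{2} + 8\right)^{2} = \left(- \frac{19}{2}\right)^{2} = \frac{361}{4}$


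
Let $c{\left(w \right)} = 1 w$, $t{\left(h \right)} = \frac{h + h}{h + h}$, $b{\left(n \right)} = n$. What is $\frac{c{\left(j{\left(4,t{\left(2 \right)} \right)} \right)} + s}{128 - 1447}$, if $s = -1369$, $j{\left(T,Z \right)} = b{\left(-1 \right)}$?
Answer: $\frac{1370}{1319} \approx 1.0387$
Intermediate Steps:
$t{\left(h \right)} = 1$ ($t{\left(h \right)} = \frac{2 h}{2 h} = 2 h \frac{1}{2 h} = 1$)
$j{\left(T,Z \right)} = -1$
$c{\left(w \right)} = w$
$\frac{c{\left(j{\left(4,t{\left(2 \right)} \right)} \right)} + s}{128 - 1447} = \frac{-1 - 1369}{128 - 1447} = - \frac{1370}{-1319} = \left(-1370\right) \left(- \frac{1}{1319}\right) = \frac{1370}{1319}$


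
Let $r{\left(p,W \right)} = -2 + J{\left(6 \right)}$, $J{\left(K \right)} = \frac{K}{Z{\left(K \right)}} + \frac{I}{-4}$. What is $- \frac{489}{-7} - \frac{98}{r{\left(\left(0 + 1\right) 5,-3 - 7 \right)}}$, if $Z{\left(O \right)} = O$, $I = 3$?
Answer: $\frac{881}{7} \approx 125.86$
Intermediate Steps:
$J{\left(K \right)} = \frac{1}{4}$ ($J{\left(K \right)} = \frac{K}{K} + \frac{3}{-4} = 1 + 3 \left(- \frac{1}{4}\right) = 1 - \frac{3}{4} = \frac{1}{4}$)
$r{\left(p,W \right)} = - \frac{7}{4}$ ($r{\left(p,W \right)} = -2 + \frac{1}{4} = - \frac{7}{4}$)
$- \frac{489}{-7} - \frac{98}{r{\left(\left(0 + 1\right) 5,-3 - 7 \right)}} = - \frac{489}{-7} - \frac{98}{- \frac{7}{4}} = \left(-489\right) \left(- \frac{1}{7}\right) - -56 = \frac{489}{7} + 56 = \frac{881}{7}$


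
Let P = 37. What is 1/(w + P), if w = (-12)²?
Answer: 1/181 ≈ 0.0055249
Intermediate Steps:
w = 144
1/(w + P) = 1/(144 + 37) = 1/181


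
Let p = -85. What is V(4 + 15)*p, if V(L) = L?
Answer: -1615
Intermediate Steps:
V(4 + 15)*p = (4 + 15)*(-85) = 19*(-85) = -1615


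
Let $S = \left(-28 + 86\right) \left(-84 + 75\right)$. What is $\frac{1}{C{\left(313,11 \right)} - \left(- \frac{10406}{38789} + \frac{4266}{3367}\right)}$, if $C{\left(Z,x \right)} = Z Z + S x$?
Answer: $\frac{130602563}{12044952140929} \approx 1.0843 \cdot 10^{-5}$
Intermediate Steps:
$S = -522$ ($S = 58 \left(-9\right) = -522$)
$C{\left(Z,x \right)} = Z^{2} - 522 x$ ($C{\left(Z,x \right)} = Z Z - 522 x = Z^{2} - 522 x$)
$\frac{1}{C{\left(313,11 \right)} - \left(- \frac{10406}{38789} + \frac{4266}{3367}\right)} = \frac{1}{\left(313^{2} - 5742\right) - \left(- \frac{10406}{38789} + \frac{4266}{3367}\right)} = \frac{1}{\left(97969 - 5742\right) - \frac{130436872}{130602563}} = \frac{1}{92227 + \left(- \frac{4266}{3367} + \frac{10406}{38789}\right)} = \frac{1}{92227 - \frac{130436872}{130602563}} = \frac{1}{\frac{12044952140929}{130602563}} = \frac{130602563}{12044952140929}$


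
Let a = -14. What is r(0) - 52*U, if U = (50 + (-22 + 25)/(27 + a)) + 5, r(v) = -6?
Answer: -2878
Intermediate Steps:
U = 718/13 (U = (50 + (-22 + 25)/(27 - 14)) + 5 = (50 + 3/13) + 5 = 653/13 + 5 = 718/13 ≈ 55.231)
r(0) - 52*U = -6 - 52*718/13 = -6 - 2872 = -2878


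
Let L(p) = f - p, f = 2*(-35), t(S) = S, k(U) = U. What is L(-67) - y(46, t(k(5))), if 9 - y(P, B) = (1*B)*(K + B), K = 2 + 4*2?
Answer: 63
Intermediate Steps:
K = 10 (K = 2 + 8 = 10)
f = -70
y(P, B) = 9 - B*(10 + B) (y(P, B) = 9 - 1*B*(10 + B) = 9 - B*(10 + B))
L(p) = -70 - p
L(-67) - y(46, t(k(5))) = (-70 - 1*(-67)) - (9 - 1*5**2 - 10*5) = (-70 + 67) - (9 - 1*25 - 50) = -3 - (9 - 25 - 50) = -3 - 1*(-66) = -3 + 66 = 63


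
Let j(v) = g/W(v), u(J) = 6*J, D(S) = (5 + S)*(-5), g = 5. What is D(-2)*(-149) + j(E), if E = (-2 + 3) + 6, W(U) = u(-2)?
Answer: 26815/12 ≈ 2234.6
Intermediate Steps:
D(S) = -25 - 5*S
W(U) = -12 (W(U) = 6*(-2) = -12)
E = 7 (E = 1 + 6 = 7)
j(v) = -5/12 (j(v) = 5/(-12) = 5*(-1/12) = -5/12)
D(-2)*(-149) + j(E) = (-25 - 5*(-2))*(-149) - 5/12 = (-25 + 10)*(-149) - 5/12 = -15*(-149) - 5/12 = 2235 - 5/12 = 26815/12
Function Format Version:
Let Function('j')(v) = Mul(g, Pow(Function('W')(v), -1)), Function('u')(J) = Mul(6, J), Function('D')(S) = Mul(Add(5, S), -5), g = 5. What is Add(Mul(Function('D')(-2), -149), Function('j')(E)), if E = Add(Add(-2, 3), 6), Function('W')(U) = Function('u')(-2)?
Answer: Rational(26815, 12) ≈ 2234.6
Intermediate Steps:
Function('D')(S) = Add(-25, Mul(-5, S))
Function('W')(U) = -12 (Function('W')(U) = Mul(6, -2) = -12)
E = 7 (E = Add(1, 6) = 7)
Function('j')(v) = Rational(-5, 12) (Function('j')(v) = Mul(5, Pow(-12, -1)) = Mul(5, Rational(-1, 12)) = Rational(-5, 12))
Add(Mul(Function('D')(-2), -149), Function('j')(E)) = Add(Mul(Add(-25, Mul(-5, -2)), -149), Rational(-5, 12)) = Add(Mul(Add(-25, 10), -149), Rational(-5, 12)) = Add(Mul(-15, -149), Rational(-5, 12)) = Add(2235, Rational(-5, 12)) = Rational(26815, 12)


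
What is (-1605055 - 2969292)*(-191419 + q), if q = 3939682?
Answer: -17145855609261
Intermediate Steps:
(-1605055 - 2969292)*(-191419 + q) = (-1605055 - 2969292)*(-191419 + 3939682) = -4574347*3748263 = -17145855609261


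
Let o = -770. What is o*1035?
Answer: -796950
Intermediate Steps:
o*1035 = -770*1035 = -796950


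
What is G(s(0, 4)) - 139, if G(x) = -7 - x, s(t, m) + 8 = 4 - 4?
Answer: -138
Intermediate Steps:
s(t, m) = -8 (s(t, m) = -8 + (4 - 4) = -8 + 0 = -8)
G(s(0, 4)) - 139 = (-7 - 1*(-8)) - 139 = (-7 + 8) - 139 = 1 - 139 = -138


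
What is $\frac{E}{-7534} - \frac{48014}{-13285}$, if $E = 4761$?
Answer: $\frac{298487591}{100089190} \approx 2.9822$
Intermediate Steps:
$\frac{E}{-7534} - \frac{48014}{-13285} = \frac{4761}{-7534} - \frac{48014}{-13285} = 4761 \left(- \frac{1}{7534}\right) - - \frac{48014}{13285} = - \frac{4761}{7534} + \frac{48014}{13285} = \frac{298487591}{100089190}$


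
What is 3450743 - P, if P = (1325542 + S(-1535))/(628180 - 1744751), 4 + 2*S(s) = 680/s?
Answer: 1182871272552383/342787297 ≈ 3.4507e+6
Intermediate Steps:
S(s) = -2 + 340/s (S(s) = -2 + (680/s)/2 = -2 + 340/s)
P = -406940712/342787297 (P = (1325542 + (-2 + 340/(-1535)))/(628180 - 1744751) = (1325542 + (-2 + 340*(-1/1535)))/(-1116571) = (1325542 + (-2 - 68/307))*(-1/1116571) = (1325542 - 682/307)*(-1/1116571) = (406940712/307)*(-1/1116571) = -406940712/342787297 ≈ -1.1872)
3450743 - P = 3450743 - 1*(-406940712/342787297) = 3450743 + 406940712/342787297 = 1182871272552383/342787297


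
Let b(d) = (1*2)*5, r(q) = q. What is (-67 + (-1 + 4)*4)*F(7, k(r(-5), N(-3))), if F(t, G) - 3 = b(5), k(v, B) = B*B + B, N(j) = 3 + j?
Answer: -715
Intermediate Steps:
k(v, B) = B + B² (k(v, B) = B² + B = B + B²)
b(d) = 10 (b(d) = 2*5 = 10)
F(t, G) = 13 (F(t, G) = 3 + 10 = 13)
(-67 + (-1 + 4)*4)*F(7, k(r(-5), N(-3))) = (-67 + (-1 + 4)*4)*13 = (-67 + 3*4)*13 = (-67 + 12)*13 = -55*13 = -715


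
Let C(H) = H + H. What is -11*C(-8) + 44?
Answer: 220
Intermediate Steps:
C(H) = 2*H
-11*C(-8) + 44 = -22*(-8) + 44 = -11*(-16) + 44 = 176 + 44 = 220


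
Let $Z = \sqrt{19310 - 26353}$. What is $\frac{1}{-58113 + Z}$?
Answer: $- \frac{58113}{3377127812} - \frac{i \sqrt{7043}}{3377127812} \approx -1.7208 \cdot 10^{-5} - 2.485 \cdot 10^{-8} i$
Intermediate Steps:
$Z = i \sqrt{7043}$ ($Z = \sqrt{-7043} = i \sqrt{7043} \approx 83.923 i$)
$\frac{1}{-58113 + Z} = \frac{1}{-58113 + i \sqrt{7043}}$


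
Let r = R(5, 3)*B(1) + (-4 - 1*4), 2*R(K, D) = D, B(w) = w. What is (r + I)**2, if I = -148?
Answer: 95481/4 ≈ 23870.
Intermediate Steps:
R(K, D) = D/2
r = -13/2 (r = ((1/2)*3)*1 + (-4 - 1*4) = (3/2)*1 + (-4 - 4) = 3/2 - 8 = -13/2 ≈ -6.5000)
(r + I)**2 = (-13/2 - 148)**2 = (-309/2)**2 = 95481/4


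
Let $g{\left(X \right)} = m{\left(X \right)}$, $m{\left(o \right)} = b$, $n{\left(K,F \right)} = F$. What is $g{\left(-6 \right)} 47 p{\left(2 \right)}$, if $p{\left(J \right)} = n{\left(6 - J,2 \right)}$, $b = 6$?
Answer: $564$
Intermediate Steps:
$m{\left(o \right)} = 6$
$g{\left(X \right)} = 6$
$p{\left(J \right)} = 2$
$g{\left(-6 \right)} 47 p{\left(2 \right)} = 6 \cdot 47 \cdot 2 = 282 \cdot 2 = 564$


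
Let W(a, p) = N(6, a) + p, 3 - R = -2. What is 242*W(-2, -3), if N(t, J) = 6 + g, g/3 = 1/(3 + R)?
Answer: 3267/4 ≈ 816.75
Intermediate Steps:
R = 5 (R = 3 - 1*(-2) = 3 + 2 = 5)
g = 3/8 (g = 3/(3 + 5) = 3/8 ≈ 0.37500)
N(t, J) = 51/8 (N(t, J) = 6 + 3/8 = 51/8)
W(a, p) = 51/8 + p
242*W(-2, -3) = 242*(51/8 - 3) = 242*(27/8) = 3267/4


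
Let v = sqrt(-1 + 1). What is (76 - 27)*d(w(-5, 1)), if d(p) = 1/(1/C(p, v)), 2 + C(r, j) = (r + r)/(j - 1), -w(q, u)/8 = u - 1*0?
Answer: 686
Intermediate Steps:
w(q, u) = -8*u (w(q, u) = -8*(u - 1*0) = -8*(u + 0) = -8*u)
v = 0 (v = sqrt(0) = 0)
C(r, j) = -2 + 2*r/(-1 + j) (C(r, j) = -2 + (r + r)/(j - 1) = -2 + (2*r)/(-1 + j) = -2 + 2*r/(-1 + j))
d(p) = -2 - 2*p (d(p) = 1/(1/(2*(1 + p - 1*0)/(-1 + 0))) = 1/(1/(2*(1 + p + 0)/(-1))) = 1/(1/(2*(-1)*(1 + p))) = 1/(1/(-2 - 2*p)) = -2 - 2*p)
(76 - 27)*d(w(-5, 1)) = (76 - 27)*(-2 - (-16)) = 49*(-2 - 2*(-8)) = 49*(-2 + 16) = 49*14 = 686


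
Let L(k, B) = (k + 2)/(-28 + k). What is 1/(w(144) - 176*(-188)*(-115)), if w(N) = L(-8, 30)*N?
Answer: -1/3805096 ≈ -2.6281e-7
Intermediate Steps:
L(k, B) = (2 + k)/(-28 + k)
w(N) = N/6 (w(N) = ((2 - 8)/(-28 - 8))*N = (-6/(-36))*N = (-1/36*(-6))*N = N/6)
1/(w(144) - 176*(-188)*(-115)) = 1/((1/6)*144 - 176*(-188)*(-115)) = 1/(24 + 33088*(-115)) = 1/(24 - 3805120) = 1/(-3805096) = -1/3805096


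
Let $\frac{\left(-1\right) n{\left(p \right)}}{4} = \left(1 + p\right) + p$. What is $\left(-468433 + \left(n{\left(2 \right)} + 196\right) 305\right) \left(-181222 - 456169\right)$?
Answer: $264359829423$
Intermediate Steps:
$n{\left(p \right)} = -4 - 8 p$ ($n{\left(p \right)} = - 4 \left(\left(1 + p\right) + p\right) = - 4 \left(1 + 2 p\right) = -4 - 8 p$)
$\left(-468433 + \left(n{\left(2 \right)} + 196\right) 305\right) \left(-181222 - 456169\right) = \left(-468433 + \left(\left(-4 - 16\right) + 196\right) 305\right) \left(-181222 - 456169\right) = \left(-468433 + \left(\left(-4 - 16\right) + 196\right) 305\right) \left(-637391\right) = \left(-468433 + \left(-20 + 196\right) 305\right) \left(-637391\right) = \left(-468433 + 176 \cdot 305\right) \left(-637391\right) = \left(-468433 + 53680\right) \left(-637391\right) = \left(-414753\right) \left(-637391\right) = 264359829423$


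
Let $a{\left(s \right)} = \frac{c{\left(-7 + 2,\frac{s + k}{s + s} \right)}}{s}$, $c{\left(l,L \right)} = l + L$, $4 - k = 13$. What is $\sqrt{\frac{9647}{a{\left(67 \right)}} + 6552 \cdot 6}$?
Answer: $\frac{i \sqrt{1063380974}}{102} \approx 319.7 i$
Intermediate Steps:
$k = -9$ ($k = 4 - 13 = -9$)
$c{\left(l,L \right)} = L + l$
$a{\left(s \right)} = \frac{-5 + \frac{-9 + s}{2 s}}{s}$ ($a{\left(s \right)} = \frac{\frac{s - 9}{s + s} + \left(-7 + 2\right)}{s} = \frac{\frac{-9 + s}{2 s} - 5}{s} = \frac{-5 + \frac{-9 + s}{2 s}}{s}$)
$\sqrt{\frac{9647}{a{\left(67 \right)}} + 6552 \cdot 6} = \sqrt{\frac{9647}{\frac{9}{2} \cdot \frac{1}{4489} \left(-1 - 67\right)} + 6552 \cdot 6} = \sqrt{\frac{9647}{\frac{9}{2} \cdot \frac{1}{4489} \left(-1 - 67\right)} + 39312} = \sqrt{\frac{9647}{\frac{9}{2} \cdot \frac{1}{4489} \left(-68\right)} + 39312} = \sqrt{\frac{9647}{- \frac{306}{4489}} + 39312} = \sqrt{9647 \left(- \frac{4489}{306}\right) + 39312} = \sqrt{- \frac{43305383}{306} + 39312} = \sqrt{- \frac{31275911}{306}} = \frac{i \sqrt{1063380974}}{102}$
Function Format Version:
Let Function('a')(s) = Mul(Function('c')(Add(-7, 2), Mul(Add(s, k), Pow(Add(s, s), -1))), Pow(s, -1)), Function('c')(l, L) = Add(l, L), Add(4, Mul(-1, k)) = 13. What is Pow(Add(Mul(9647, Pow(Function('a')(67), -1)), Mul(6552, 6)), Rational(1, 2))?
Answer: Mul(Rational(1, 102), I, Pow(1063380974, Rational(1, 2))) ≈ Mul(319.70, I)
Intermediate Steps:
k = -9 (k = Add(4, Mul(-1, 13)) = Add(4, -13) = -9)
Function('c')(l, L) = Add(L, l)
Function('a')(s) = Mul(Pow(s, -1), Add(-5, Mul(Rational(1, 2), Pow(s, -1), Add(-9, s)))) (Function('a')(s) = Mul(Add(Mul(Add(s, -9), Pow(Add(s, s), -1)), Add(-7, 2)), Pow(s, -1)) = Mul(Add(Mul(Add(-9, s), Pow(Mul(2, s), -1)), -5), Pow(s, -1)) = Mul(Add(Mul(Add(-9, s), Mul(Rational(1, 2), Pow(s, -1))), -5), Pow(s, -1)) = Mul(Add(Mul(Rational(1, 2), Pow(s, -1), Add(-9, s)), -5), Pow(s, -1)) = Mul(Add(-5, Mul(Rational(1, 2), Pow(s, -1), Add(-9, s))), Pow(s, -1)) = Mul(Pow(s, -1), Add(-5, Mul(Rational(1, 2), Pow(s, -1), Add(-9, s)))))
Pow(Add(Mul(9647, Pow(Function('a')(67), -1)), Mul(6552, 6)), Rational(1, 2)) = Pow(Add(Mul(9647, Pow(Mul(Rational(9, 2), Pow(67, -2), Add(-1, Mul(-1, 67))), -1)), Mul(6552, 6)), Rational(1, 2)) = Pow(Add(Mul(9647, Pow(Mul(Rational(9, 2), Rational(1, 4489), Add(-1, -67)), -1)), 39312), Rational(1, 2)) = Pow(Add(Mul(9647, Pow(Mul(Rational(9, 2), Rational(1, 4489), -68), -1)), 39312), Rational(1, 2)) = Pow(Add(Mul(9647, Pow(Rational(-306, 4489), -1)), 39312), Rational(1, 2)) = Pow(Add(Mul(9647, Rational(-4489, 306)), 39312), Rational(1, 2)) = Pow(Add(Rational(-43305383, 306), 39312), Rational(1, 2)) = Pow(Rational(-31275911, 306), Rational(1, 2)) = Mul(Rational(1, 102), I, Pow(1063380974, Rational(1, 2)))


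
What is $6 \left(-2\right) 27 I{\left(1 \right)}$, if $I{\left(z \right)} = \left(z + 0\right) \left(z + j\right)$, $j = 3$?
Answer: $-1296$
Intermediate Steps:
$I{\left(z \right)} = z \left(3 + z\right)$ ($I{\left(z \right)} = \left(z + 0\right) \left(z + 3\right) = z \left(3 + z\right)$)
$6 \left(-2\right) 27 I{\left(1 \right)} = 6 \left(-2\right) 27 \cdot 1 \left(3 + 1\right) = \left(-12\right) 27 \cdot 1 \cdot 4 = \left(-324\right) 4 = -1296$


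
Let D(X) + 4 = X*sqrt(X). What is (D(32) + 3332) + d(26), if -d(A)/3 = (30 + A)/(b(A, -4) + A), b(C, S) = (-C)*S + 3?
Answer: 63208/19 + 128*sqrt(2) ≈ 3507.8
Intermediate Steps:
D(X) = -4 + X**(3/2) (D(X) = -4 + X*sqrt(X) = -4 + X**(3/2))
b(C, S) = 3 - C*S (b(C, S) = -C*S + 3 = 3 - C*S)
d(A) = -3*(30 + A)/(3 + 5*A) (d(A) = -3*(30 + A)/((3 - 1*A*(-4)) + A) = -3*(30 + A)/((3 + 4*A) + A) = -3*(30 + A)/(3 + 5*A))
(D(32) + 3332) + d(26) = ((-4 + 32**(3/2)) + 3332) + 3*(-30 - 1*26)/(3 + 5*26) = ((-4 + 128*sqrt(2)) + 3332) + 3*(-30 - 26)/(3 + 130) = (3328 + 128*sqrt(2)) + 3*(-56)/133 = (3328 + 128*sqrt(2)) + 3*(1/133)*(-56) = (3328 + 128*sqrt(2)) - 24/19 = 63208/19 + 128*sqrt(2)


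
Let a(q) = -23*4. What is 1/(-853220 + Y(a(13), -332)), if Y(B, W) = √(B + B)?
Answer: -213305/181996092146 - I*√46/363992184292 ≈ -1.172e-6 - 1.8633e-11*I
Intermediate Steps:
a(q) = -92
Y(B, W) = √2*√B (Y(B, W) = √(2*B) = √2*√B)
1/(-853220 + Y(a(13), -332)) = 1/(-853220 + √2*√(-92)) = 1/(-853220 + √2*(2*I*√23)) = 1/(-853220 + 2*I*√46)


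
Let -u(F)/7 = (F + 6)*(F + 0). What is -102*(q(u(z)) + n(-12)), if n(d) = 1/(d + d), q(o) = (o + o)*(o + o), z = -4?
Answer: -5117935/4 ≈ -1.2795e+6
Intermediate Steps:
u(F) = -7*F*(6 + F) (u(F) = -7*(F + 6)*(F + 0) = -7*(6 + F)*F = -7*F*(6 + F))
q(o) = 4*o**2 (q(o) = (2*o)*(2*o) = 4*o**2)
n(d) = 1/(2*d)
-102*(q(u(z)) + n(-12)) = -102*(4*(-7*(-4)*(6 - 4))**2 + (1/2)/(-12)) = -102*(4*(-7*(-4)*2)**2 + (1/2)*(-1/12)) = -102*(4*56**2 - 1/24) = -102*(4*3136 - 1/24) = -102*(12544 - 1/24) = -102*301055/24 = -5117935/4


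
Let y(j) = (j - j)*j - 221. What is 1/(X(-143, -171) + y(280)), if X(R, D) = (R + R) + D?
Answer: -1/678 ≈ -0.0014749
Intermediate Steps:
X(R, D) = D + 2*R (X(R, D) = 2*R + D = D + 2*R)
y(j) = -221 (y(j) = 0*j - 221 = 0 - 221 = -221)
1/(X(-143, -171) + y(280)) = 1/((-171 + 2*(-143)) - 221) = 1/((-171 - 286) - 221) = 1/(-457 - 221) = 1/(-678) = -1/678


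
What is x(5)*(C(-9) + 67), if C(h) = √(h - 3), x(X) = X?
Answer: 335 + 10*I*√3 ≈ 335.0 + 17.32*I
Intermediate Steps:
C(h) = √(-3 + h)
x(5)*(C(-9) + 67) = 5*(√(-3 - 9) + 67) = 5*(√(-12) + 67) = 5*(2*I*√3 + 67) = 5*(67 + 2*I*√3) = 335 + 10*I*√3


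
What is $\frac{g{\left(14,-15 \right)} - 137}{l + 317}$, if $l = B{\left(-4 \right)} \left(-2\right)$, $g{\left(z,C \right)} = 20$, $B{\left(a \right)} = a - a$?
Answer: $- \frac{117}{317} \approx -0.36909$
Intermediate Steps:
$B{\left(a \right)} = 0$
$l = 0$ ($l = 0 \left(-2\right) = 0$)
$\frac{g{\left(14,-15 \right)} - 137}{l + 317} = \frac{20 - 137}{0 + 317} = - \frac{117}{317}$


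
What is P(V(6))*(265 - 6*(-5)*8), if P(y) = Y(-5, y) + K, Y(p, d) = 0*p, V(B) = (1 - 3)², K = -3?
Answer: -1515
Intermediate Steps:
V(B) = 4 (V(B) = (-2)² = 4)
Y(p, d) = 0
P(y) = -3 (P(y) = 0 - 3 = -3)
P(V(6))*(265 - 6*(-5)*8) = -3*(265 - 6*(-5)*8) = -3*(265 + 30*8) = -3*(265 + 240) = -3*505 = -1515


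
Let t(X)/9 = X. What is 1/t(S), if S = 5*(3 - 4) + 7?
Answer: 1/18 ≈ 0.055556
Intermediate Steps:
S = 2 (S = 5*(-1) + 7 = -5 + 7 = 2)
t(X) = 9*X
1/t(S) = 1/(9*2) = 1/18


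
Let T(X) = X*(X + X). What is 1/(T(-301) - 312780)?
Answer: -1/131578 ≈ -7.6001e-6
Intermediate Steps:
T(X) = 2*X² (T(X) = X*(2*X) = 2*X²)
1/(T(-301) - 312780) = 1/(2*(-301)² - 312780) = 1/(2*90601 - 312780) = 1/(181202 - 312780) = 1/(-131578) = -1/131578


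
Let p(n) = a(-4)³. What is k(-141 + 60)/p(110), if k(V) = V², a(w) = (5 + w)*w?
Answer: -6561/64 ≈ -102.52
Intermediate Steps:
a(w) = w*(5 + w)
p(n) = -64 (p(n) = (-4*(5 - 4))³ = (-4*1)³ = (-4)³ = -64)
k(-141 + 60)/p(110) = (-141 + 60)²/(-64) = (-81)²*(-1/64) = 6561*(-1/64) = -6561/64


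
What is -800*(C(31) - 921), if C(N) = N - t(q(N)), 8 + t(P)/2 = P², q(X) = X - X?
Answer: 699200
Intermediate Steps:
q(X) = 0
t(P) = -16 + 2*P²
C(N) = 16 + N (C(N) = N - (-16 + 2*0²) = N - (-16 + 2*0) = N - (-16 + 0) = N - 1*(-16) = N + 16 = 16 + N)
-800*(C(31) - 921) = -800*((16 + 31) - 921) = -800*(47 - 921) = -800*(-874) = 699200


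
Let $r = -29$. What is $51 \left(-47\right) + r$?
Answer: $-2426$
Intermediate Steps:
$51 \left(-47\right) + r = 51 \left(-47\right) - 29 = -2397 - 29 = -2426$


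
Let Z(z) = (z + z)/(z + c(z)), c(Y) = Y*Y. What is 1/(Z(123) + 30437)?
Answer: 62/1887095 ≈ 3.2855e-5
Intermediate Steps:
c(Y) = Y²
Z(z) = 2*z/(z + z²) (Z(z) = (z + z)/(z + z²) = (2*z)/(z + z²) = 2*z/(z + z²))
1/(Z(123) + 30437) = 1/(2/(1 + 123) + 30437) = 1/(2/124 + 30437) = 1/(2*(1/124) + 30437) = 1/(1/62 + 30437) = 1/(1887095/62) = 62/1887095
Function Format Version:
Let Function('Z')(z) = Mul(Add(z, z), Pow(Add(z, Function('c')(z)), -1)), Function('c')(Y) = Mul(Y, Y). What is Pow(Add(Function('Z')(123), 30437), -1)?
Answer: Rational(62, 1887095) ≈ 3.2855e-5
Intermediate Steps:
Function('c')(Y) = Pow(Y, 2)
Function('Z')(z) = Mul(2, z, Pow(Add(z, Pow(z, 2)), -1)) (Function('Z')(z) = Mul(Add(z, z), Pow(Add(z, Pow(z, 2)), -1)) = Mul(Mul(2, z), Pow(Add(z, Pow(z, 2)), -1)) = Mul(2, z, Pow(Add(z, Pow(z, 2)), -1)))
Pow(Add(Function('Z')(123), 30437), -1) = Pow(Add(Mul(2, Pow(Add(1, 123), -1)), 30437), -1) = Pow(Add(Mul(2, Pow(124, -1)), 30437), -1) = Pow(Add(Mul(2, Rational(1, 124)), 30437), -1) = Pow(Add(Rational(1, 62), 30437), -1) = Pow(Rational(1887095, 62), -1) = Rational(62, 1887095)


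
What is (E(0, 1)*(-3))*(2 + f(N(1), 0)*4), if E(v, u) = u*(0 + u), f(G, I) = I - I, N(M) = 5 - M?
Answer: -6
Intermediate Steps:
f(G, I) = 0
E(v, u) = u² (E(v, u) = u*u = u²)
(E(0, 1)*(-3))*(2 + f(N(1), 0)*4) = (1²*(-3))*(2 + 0*4) = (1*(-3))*(2 + 0) = -3*2 = -6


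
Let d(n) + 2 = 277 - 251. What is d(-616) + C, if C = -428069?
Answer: -428045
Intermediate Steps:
d(n) = 24 (d(n) = -2 + (277 - 251) = -2 + 26 = 24)
d(-616) + C = 24 - 428069 = -428045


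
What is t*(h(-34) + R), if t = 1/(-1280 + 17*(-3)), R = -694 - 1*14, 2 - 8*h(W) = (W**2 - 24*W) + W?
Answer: 950/1331 ≈ 0.71375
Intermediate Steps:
h(W) = 1/4 - W**2/8 + 23*W/8 (h(W) = 1/4 - ((W**2 - 24*W) + W)/8 = 1/4 - (W**2 - 23*W)/8 = 1/4 + (-W**2/8 + 23*W/8) = 1/4 - W**2/8 + 23*W/8)
R = -708 (R = -694 - 14 = -708)
t = -1/1331 (t = 1/(-1280 - 51) = 1/(-1331) = -1/1331 ≈ -0.00075131)
t*(h(-34) + R) = -((1/4 - 1/8*(-34)**2 + (23/8)*(-34)) - 708)/1331 = -((1/4 - 1/8*1156 - 391/4) - 708)/1331 = -((1/4 - 289/2 - 391/4) - 708)/1331 = -(-242 - 708)/1331 = -1/1331*(-950) = 950/1331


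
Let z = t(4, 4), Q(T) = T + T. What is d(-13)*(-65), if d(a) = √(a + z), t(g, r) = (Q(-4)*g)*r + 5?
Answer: -130*I*√34 ≈ -758.02*I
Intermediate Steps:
Q(T) = 2*T
t(g, r) = 5 - 8*g*r (t(g, r) = ((2*(-4))*g)*r + 5 = (-8*g)*r + 5 = -8*g*r + 5 = 5 - 8*g*r)
z = -123 (z = 5 - 8*4*4 = 5 - 128 = -123)
d(a) = √(-123 + a) (d(a) = √(a - 123) = √(-123 + a))
d(-13)*(-65) = √(-123 - 13)*(-65) = √(-136)*(-65) = (2*I*√34)*(-65) = -130*I*√34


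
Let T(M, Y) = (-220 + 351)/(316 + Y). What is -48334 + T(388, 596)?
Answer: -44080477/912 ≈ -48334.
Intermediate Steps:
T(M, Y) = 131/(316 + Y)
-48334 + T(388, 596) = -48334 + 131/(316 + 596) = -48334 + 131/912 = -44080477/912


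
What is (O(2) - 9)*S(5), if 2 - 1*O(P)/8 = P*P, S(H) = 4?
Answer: -100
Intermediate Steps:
O(P) = 16 - 8*P² (O(P) = 16 - 8*P*P = 16 - 8*P²)
(O(2) - 9)*S(5) = ((16 - 8*2²) - 9)*4 = ((16 - 8*4) - 9)*4 = ((16 - 32) - 9)*4 = (-16 - 9)*4 = -25*4 = -100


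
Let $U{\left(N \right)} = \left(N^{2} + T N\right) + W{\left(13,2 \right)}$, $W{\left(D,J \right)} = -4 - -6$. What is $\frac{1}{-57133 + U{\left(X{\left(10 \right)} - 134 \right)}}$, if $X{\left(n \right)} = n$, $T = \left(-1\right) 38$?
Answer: $- \frac{1}{37043} \approx -2.6996 \cdot 10^{-5}$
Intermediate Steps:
$T = -38$
$W{\left(D,J \right)} = 2$ ($W{\left(D,J \right)} = -4 + 6 = 2$)
$U{\left(N \right)} = 2 + N^{2} - 38 N$ ($U{\left(N \right)} = \left(N^{2} - 38 N\right) + 2 = 2 + N^{2} - 38 N$)
$\frac{1}{-57133 + U{\left(X{\left(10 \right)} - 134 \right)}} = \frac{1}{-57133 + \left(2 + \left(10 - 134\right)^{2} - 38 \left(10 - 134\right)\right)} = \frac{1}{-57133 + \left(2 + \left(-124\right)^{2} - -4712\right)} = \frac{1}{-57133 + \left(2 + 15376 + 4712\right)} = \frac{1}{-57133 + 20090} = \frac{1}{-37043} = - \frac{1}{37043}$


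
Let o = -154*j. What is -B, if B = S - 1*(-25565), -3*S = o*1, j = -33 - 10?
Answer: -70073/3 ≈ -23358.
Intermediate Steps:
j = -43
o = 6622 (o = -154*(-43) = 6622)
S = -6622/3 ≈ -2207.3
B = 70073/3 (B = -6622/3 - 1*(-25565) = -6622/3 + 25565 = 70073/3 ≈ 23358.)
-B = -1*70073/3 = -70073/3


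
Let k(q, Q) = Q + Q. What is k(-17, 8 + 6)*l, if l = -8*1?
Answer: -224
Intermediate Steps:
l = -8
k(q, Q) = 2*Q
k(-17, 8 + 6)*l = (2*(8 + 6))*(-8) = (2*14)*(-8) = 28*(-8) = -224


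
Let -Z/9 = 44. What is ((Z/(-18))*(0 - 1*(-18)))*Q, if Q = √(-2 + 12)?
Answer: 396*√10 ≈ 1252.3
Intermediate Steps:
Z = -396 (Z = -9*44 = -396)
Q = √10 ≈ 3.1623
((Z/(-18))*(0 - 1*(-18)))*Q = ((-396/(-18))*(0 - 1*(-18)))*√10 = ((-396*(-1/18))*(0 + 18))*√10 = (22*18)*√10 = 396*√10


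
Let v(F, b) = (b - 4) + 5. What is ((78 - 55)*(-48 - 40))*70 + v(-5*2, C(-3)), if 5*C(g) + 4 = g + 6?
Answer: -708396/5 ≈ -1.4168e+5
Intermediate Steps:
C(g) = ⅖ + g/5 (C(g) = -⅘ + (g + 6)/5 = -⅘ + (6 + g)/5 = -⅘ + (6/5 + g/5) = ⅖ + g/5)
v(F, b) = 1 + b (v(F, b) = (-4 + b) + 5 = 1 + b)
((78 - 55)*(-48 - 40))*70 + v(-5*2, C(-3)) = ((78 - 55)*(-48 - 40))*70 + (1 + (⅖ + (⅕)*(-3))) = (23*(-88))*70 + (1 + (⅖ - ⅗)) = -2024*70 + (1 - ⅕) = -141680 + ⅘ = -708396/5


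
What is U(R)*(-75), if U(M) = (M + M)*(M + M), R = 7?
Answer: -14700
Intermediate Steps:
U(M) = 4*M**2 (U(M) = (2*M)*(2*M) = 4*M**2)
U(R)*(-75) = (4*7**2)*(-75) = (4*49)*(-75) = 196*(-75) = -14700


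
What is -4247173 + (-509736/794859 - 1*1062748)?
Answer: -1406879668625/264953 ≈ -5.3099e+6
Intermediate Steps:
-4247173 + (-509736/794859 - 1*1062748) = -4247173 + (-509736*1/794859 - 1062748) = -4247173 + (-169912/264953 - 1062748) = -4247173 - 281578440756/264953 = -1406879668625/264953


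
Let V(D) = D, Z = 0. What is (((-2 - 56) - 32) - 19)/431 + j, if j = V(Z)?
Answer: -109/431 ≈ -0.25290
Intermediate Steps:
j = 0
(((-2 - 56) - 32) - 19)/431 + j = (((-2 - 56) - 32) - 19)/431 + 0 = ((-58 - 32) - 19)*(1/431) + 0 = (-90 - 19)*(1/431) + 0 = -109*1/431 + 0 = -109/431 + 0 = -109/431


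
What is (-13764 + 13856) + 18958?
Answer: 19050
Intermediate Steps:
(-13764 + 13856) + 18958 = 92 + 18958 = 19050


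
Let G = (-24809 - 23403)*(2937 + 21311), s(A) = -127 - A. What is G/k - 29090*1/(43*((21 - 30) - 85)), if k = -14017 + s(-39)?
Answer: 337549177903/4072315 ≈ 82889.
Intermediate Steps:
G = -1169044576 (G = -48212*24248 = -1169044576)
k = -14105 (k = -14017 + (-127 - 1*(-39)) = -14017 + (-127 + 39) = -14017 - 88 = -14105)
G/k - 29090*1/(43*((21 - 30) - 85)) = -1169044576/(-14105) - 29090*1/(43*((21 - 30) - 85)) = -1169044576*(-1/14105) - 29090*1/(43*(-9 - 85)) = 167006368/2015 - 29090/((-94*43)) = 167006368/2015 - 29090/(-4042) = 167006368/2015 - 29090*(-1/4042) = 167006368/2015 + 14545/2021 = 337549177903/4072315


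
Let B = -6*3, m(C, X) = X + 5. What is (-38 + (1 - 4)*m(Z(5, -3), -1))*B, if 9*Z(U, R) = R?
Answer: 900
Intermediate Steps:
Z(U, R) = R/9
m(C, X) = 5 + X
B = -18
(-38 + (1 - 4)*m(Z(5, -3), -1))*B = (-38 + (1 - 4)*(5 - 1))*(-18) = (-38 - 3*4)*(-18) = (-38 - 12)*(-18) = -50*(-18) = 900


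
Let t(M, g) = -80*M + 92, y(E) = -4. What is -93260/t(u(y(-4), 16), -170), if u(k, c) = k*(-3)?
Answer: 23315/217 ≈ 107.44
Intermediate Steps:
u(k, c) = -3*k
t(M, g) = 92 - 80*M
-93260/t(u(y(-4), 16), -170) = -93260/(92 - (-240)*(-4)) = -93260/(92 - 80*12) = -93260/(92 - 960) = -93260/(-868) = -93260*(-1/868) = 23315/217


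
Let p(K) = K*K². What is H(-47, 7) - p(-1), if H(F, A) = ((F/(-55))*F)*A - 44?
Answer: -17828/55 ≈ -324.15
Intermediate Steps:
H(F, A) = -44 - A*F²/55 (H(F, A) = ((F*(-1/55))*F)*A - 44 = ((-F/55)*F)*A - 44 = (-F²/55)*A - 44 = -A*F²/55 - 44 = -44 - A*F²/55)
p(K) = K³
H(-47, 7) - p(-1) = (-44 - 1/55*7*(-47)²) - 1*(-1)³ = (-44 - 1/55*7*2209) - 1*(-1) = (-44 - 15463/55) + 1 = -17883/55 + 1 = -17828/55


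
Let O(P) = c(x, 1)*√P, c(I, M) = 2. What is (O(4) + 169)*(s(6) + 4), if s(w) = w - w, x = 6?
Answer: 692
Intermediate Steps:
s(w) = 0
O(P) = 2*√P
(O(4) + 169)*(s(6) + 4) = (2*√4 + 169)*(0 + 4) = (2*2 + 169)*4 = (4 + 169)*4 = 173*4 = 692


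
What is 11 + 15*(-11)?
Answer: -154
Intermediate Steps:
11 + 15*(-11) = 11 - 165 = -154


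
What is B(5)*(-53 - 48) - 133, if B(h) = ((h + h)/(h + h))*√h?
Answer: -133 - 101*√5 ≈ -358.84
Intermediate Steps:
B(h) = √h (B(h) = ((2*h)/((2*h)))*√h = ((2*h)*(1/(2*h)))*√h = 1*√h = √h)
B(5)*(-53 - 48) - 133 = √5*(-53 - 48) - 133 = √5*(-101) - 133 = -101*√5 - 133 = -133 - 101*√5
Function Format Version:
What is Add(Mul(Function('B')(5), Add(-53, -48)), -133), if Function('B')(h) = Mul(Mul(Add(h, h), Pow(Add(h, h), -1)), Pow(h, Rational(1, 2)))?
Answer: Add(-133, Mul(-101, Pow(5, Rational(1, 2)))) ≈ -358.84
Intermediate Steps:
Function('B')(h) = Pow(h, Rational(1, 2)) (Function('B')(h) = Mul(Mul(Mul(2, h), Pow(Mul(2, h), -1)), Pow(h, Rational(1, 2))) = Mul(Mul(Mul(2, h), Mul(Rational(1, 2), Pow(h, -1))), Pow(h, Rational(1, 2))) = Mul(1, Pow(h, Rational(1, 2))) = Pow(h, Rational(1, 2)))
Add(Mul(Function('B')(5), Add(-53, -48)), -133) = Add(Mul(Pow(5, Rational(1, 2)), Add(-53, -48)), -133) = Add(Mul(Pow(5, Rational(1, 2)), -101), -133) = Add(Mul(-101, Pow(5, Rational(1, 2))), -133) = Add(-133, Mul(-101, Pow(5, Rational(1, 2))))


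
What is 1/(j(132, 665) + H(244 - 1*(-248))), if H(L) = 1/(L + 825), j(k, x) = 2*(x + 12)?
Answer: 1317/1783219 ≈ 0.00073855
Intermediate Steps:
j(k, x) = 24 + 2*x (j(k, x) = 2*(12 + x) = 24 + 2*x)
H(L) = 1/(825 + L)
1/(j(132, 665) + H(244 - 1*(-248))) = 1/((24 + 2*665) + 1/(825 + (244 - 1*(-248)))) = 1/((24 + 1330) + 1/(825 + (244 + 248))) = 1/(1354 + 1/(825 + 492)) = 1/(1354 + 1/1317) = 1/(1783219/1317) = 1317/1783219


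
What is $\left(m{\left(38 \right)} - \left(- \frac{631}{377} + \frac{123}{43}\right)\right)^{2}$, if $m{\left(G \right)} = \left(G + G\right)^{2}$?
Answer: $\frac{8763861465788004}{262796521} \approx 3.3348 \cdot 10^{7}$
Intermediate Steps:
$m{\left(G \right)} = 4 G^{2}$ ($m{\left(G \right)} = \left(2 G\right)^{2} = 4 G^{2}$)
$\left(m{\left(38 \right)} - \left(- \frac{631}{377} + \frac{123}{43}\right)\right)^{2} = \left(4 \cdot 38^{2} - \left(- \frac{631}{377} + \frac{123}{43}\right)\right)^{2} = \left(4 \cdot 1444 - \frac{19238}{16211}\right)^{2} = \left(5776 + \left(- \frac{123}{43} + \frac{631}{377}\right)\right)^{2} = \left(5776 - \frac{19238}{16211}\right)^{2} = \left(\frac{93615498}{16211}\right)^{2} = \frac{8763861465788004}{262796521}$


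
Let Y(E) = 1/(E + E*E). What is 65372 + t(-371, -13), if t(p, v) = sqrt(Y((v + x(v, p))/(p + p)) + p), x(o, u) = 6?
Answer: 65372 + I*sqrt(3045327)/107 ≈ 65372.0 + 16.309*I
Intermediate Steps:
Y(E) = 1/(E + E**2)
t(p, v) = sqrt(p + 2*p/((1 + (6 + v)/(2*p))*(6 + v))) (t(p, v) = sqrt(1/((((v + 6)/(p + p)))*(1 + (v + 6)/(p + p))) + p) = sqrt(1/((((6 + v)/((2*p))))*(1 + (6 + v)/((2*p)))) + p) = sqrt(1/((((6 + v)*(1/(2*p))))*(1 + (6 + v)*(1/(2*p)))) + p) = sqrt(1/((((6 + v)/(2*p)))*(1 + (6 + v)/(2*p))) + p) = sqrt((2*p/(6 + v))/(1 + (6 + v)/(2*p)) + p) = sqrt(2*p/((1 + (6 + v)/(2*p))*(6 + v)) + p) = sqrt(p + 2*p/((1 + (6 + v)/(2*p))*(6 + v))))
65372 + t(-371, -13) = 65372 + sqrt(-371*(4*(-371) + (6 - 13)*(6 - 13 + 2*(-371)))/((6 - 13)*(6 - 13 + 2*(-371)))) = 65372 + sqrt(-371*(-1484 - 7*(6 - 13 - 742))/(-7*(6 - 13 - 742))) = 65372 + sqrt(-371*(-1/7)*(-1484 - 7*(-749))/(-749)) = 65372 + sqrt(-371*(-1/7)*(-1/749)*(-1484 + 5243)) = 65372 + sqrt(-371*(-1/7)*(-1/749)*3759) = 65372 + sqrt(-28461/107) = 65372 + I*sqrt(3045327)/107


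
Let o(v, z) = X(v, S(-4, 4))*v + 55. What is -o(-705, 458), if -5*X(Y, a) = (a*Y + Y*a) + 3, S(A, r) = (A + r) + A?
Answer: -795718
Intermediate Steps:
S(A, r) = r + 2*A
X(Y, a) = -⅗ - 2*Y*a/5 (X(Y, a) = -((a*Y + Y*a) + 3)/5 = -((Y*a + Y*a) + 3)/5 = -(2*Y*a + 3)/5 = -(3 + 2*Y*a)/5 = -⅗ - 2*Y*a/5)
o(v, z) = 55 + v*(-⅗ + 8*v/5) (o(v, z) = (-⅗ - 2*v*(4 + 2*(-4))/5)*v + 55 = (-⅗ - 2*v*(4 - 8)/5)*v + 55 = (-⅗ - ⅖*v*(-4))*v + 55 = (-⅗ + 8*v/5)*v + 55 = v*(-⅗ + 8*v/5) + 55 = 55 + v*(-⅗ + 8*v/5))
-o(-705, 458) = -(55 + (⅕)*(-705)*(-3 + 8*(-705))) = -(55 + (⅕)*(-705)*(-3 - 5640)) = -(55 + (⅕)*(-705)*(-5643)) = -(55 + 795663) = -1*795718 = -795718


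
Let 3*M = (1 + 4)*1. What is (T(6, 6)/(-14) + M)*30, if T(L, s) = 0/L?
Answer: 50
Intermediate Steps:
M = 5/3 (M = ((1 + 4)*1)/3 = (5*1)/3 = (⅓)*5 = 5/3 ≈ 1.6667)
T(L, s) = 0
(T(6, 6)/(-14) + M)*30 = (0/(-14) + 5/3)*30 = (0*(-1/14) + 5/3)*30 = (0 + 5/3)*30 = (5/3)*30 = 50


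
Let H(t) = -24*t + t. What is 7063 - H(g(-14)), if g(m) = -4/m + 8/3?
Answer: 149749/21 ≈ 7130.9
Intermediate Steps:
g(m) = 8/3 - 4/m (g(m) = -4/m + 8*(1/3) = -4/m + 8/3 = 8/3 - 4/m)
H(t) = -23*t
7063 - H(g(-14)) = 7063 - (-23)*(8/3 - 4/(-14)) = 7063 - (-23)*(8/3 - 4*(-1/14)) = 7063 - (-23)*(8/3 + 2/7) = 7063 - (-23)*62/21 = 7063 - 1*(-1426/21) = 7063 + 1426/21 = 149749/21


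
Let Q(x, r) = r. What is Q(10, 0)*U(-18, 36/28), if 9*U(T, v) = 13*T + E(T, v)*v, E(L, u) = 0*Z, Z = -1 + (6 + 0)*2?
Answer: 0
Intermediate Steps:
Z = 11 (Z = -1 + 6*2 = -1 + 12 = 11)
E(L, u) = 0 (E(L, u) = 0*11 = 0)
U(T, v) = 13*T/9 (U(T, v) = (13*T + 0*v)/9 = (13*T + 0)/9 = (13*T)/9 = 13*T/9)
Q(10, 0)*U(-18, 36/28) = 0*((13/9)*(-18)) = 0*(-26) = 0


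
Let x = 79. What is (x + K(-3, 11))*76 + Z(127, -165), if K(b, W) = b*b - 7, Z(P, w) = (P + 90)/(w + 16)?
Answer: 917027/149 ≈ 6154.5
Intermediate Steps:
Z(P, w) = (90 + P)/(16 + w)
K(b, W) = -7 + b² (K(b, W) = b² - 7 = -7 + b²)
(x + K(-3, 11))*76 + Z(127, -165) = (79 + (-7 + (-3)²))*76 + (90 + 127)/(16 - 165) = (79 + (-7 + 9))*76 + 217/(-149) = (79 + 2)*76 - 1/149*217 = 81*76 - 217/149 = 6156 - 217/149 = 917027/149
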